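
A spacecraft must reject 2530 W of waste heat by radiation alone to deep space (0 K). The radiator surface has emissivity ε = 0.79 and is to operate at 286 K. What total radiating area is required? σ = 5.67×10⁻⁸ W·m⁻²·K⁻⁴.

P = εσA T⁴ ⇒ A = P/(εσT⁴).
T⁴ = 6.691×10⁹ K⁴.
A = 2530/(0.79 × 5.67×10⁻⁸ × 6.691×10⁹).

A ≈ 8.44 m²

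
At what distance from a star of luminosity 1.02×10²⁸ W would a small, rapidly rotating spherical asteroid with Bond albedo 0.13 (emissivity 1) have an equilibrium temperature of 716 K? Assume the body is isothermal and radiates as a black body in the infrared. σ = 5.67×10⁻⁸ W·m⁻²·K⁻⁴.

d ≈ 1.09×10¹¹ m

For an isothermal black-emitting sphere, (1−a)S·πr² = σ·4πr²·T⁴ ⇒ S = 4σT⁴/(1−a).
S = 4·5.67×10⁻⁸·(716)⁴/0.870 = 68510 W/m².
Flux falls as S = L/(4πd²), so d = √(L/(4πS)) = √(1.02×10²⁸/(4π·68510)).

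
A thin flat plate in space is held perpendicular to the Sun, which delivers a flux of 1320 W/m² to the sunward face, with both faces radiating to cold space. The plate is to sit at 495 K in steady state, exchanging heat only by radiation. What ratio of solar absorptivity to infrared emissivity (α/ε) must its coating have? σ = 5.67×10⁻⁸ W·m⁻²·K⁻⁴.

Balance: αS·A = εσ·2A·T⁴ ⇒ α/ε = 2σT⁴/S.
α/ε = 2·5.67×10⁻⁸·(495)⁴/1320 = 2·5.67×10⁻⁸·6.004×10¹⁰/1320.

α/ε ≈ 5.16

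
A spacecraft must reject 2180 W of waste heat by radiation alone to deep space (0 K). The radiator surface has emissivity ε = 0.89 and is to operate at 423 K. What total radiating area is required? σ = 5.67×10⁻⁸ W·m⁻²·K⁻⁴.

P = εσA T⁴ ⇒ A = P/(εσT⁴).
T⁴ = 3.202×10¹⁰ K⁴.
A = 2180/(0.89 × 5.67×10⁻⁸ × 3.202×10¹⁰).

A ≈ 1.35 m²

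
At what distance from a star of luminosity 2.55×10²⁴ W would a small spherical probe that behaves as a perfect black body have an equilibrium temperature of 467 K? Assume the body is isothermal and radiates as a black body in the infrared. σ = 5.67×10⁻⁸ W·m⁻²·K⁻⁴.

For an isothermal black-emitting sphere, (1−a)S·πr² = σ·4πr²·T⁴ ⇒ S = 4σT⁴/(1−a).
S = 4·5.67×10⁻⁸·(467)⁴/1.00 = 10790 W/m².
Flux falls as S = L/(4πd²), so d = √(L/(4πS)) = √(2.55×10²⁴/(4π·10790)).

d ≈ 4.34×10⁹ m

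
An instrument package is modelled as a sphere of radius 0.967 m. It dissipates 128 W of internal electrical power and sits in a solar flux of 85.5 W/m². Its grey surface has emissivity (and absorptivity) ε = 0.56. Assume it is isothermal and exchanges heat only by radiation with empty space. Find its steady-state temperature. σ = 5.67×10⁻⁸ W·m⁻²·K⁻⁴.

At steady state, absorbed solar power + internal power = radiated power.
Absorbed: α·S·A_cross = 0.56·85.5·2.938 = 140.7 W (cross-section πr²).
Total input = 140.7 + 128 = 268.7 W.
Radiated: εσ·A_surf·T⁴ with A_surf = 4πr² = 11.75 m².
T⁴ = 268.7/(0.56·5.67×10⁻⁸·11.75) = 7.200×10⁸ K⁴.

T ≈ 164 K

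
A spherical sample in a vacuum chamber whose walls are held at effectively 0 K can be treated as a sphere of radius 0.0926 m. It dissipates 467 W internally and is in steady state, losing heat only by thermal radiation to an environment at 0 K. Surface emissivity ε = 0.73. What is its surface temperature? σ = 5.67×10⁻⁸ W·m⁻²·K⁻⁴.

Steady state: internal power = radiated power, P = εσA T⁴.
Radiating area A = 4πr² = 0.1078 m².
T⁴ = P/(εσA) = 467/(0.73·5.67×10⁻⁸·0.1078) = 1.047×10¹¹ K⁴.
T = (1.047×10¹¹)^(1/4).

T ≈ 569 K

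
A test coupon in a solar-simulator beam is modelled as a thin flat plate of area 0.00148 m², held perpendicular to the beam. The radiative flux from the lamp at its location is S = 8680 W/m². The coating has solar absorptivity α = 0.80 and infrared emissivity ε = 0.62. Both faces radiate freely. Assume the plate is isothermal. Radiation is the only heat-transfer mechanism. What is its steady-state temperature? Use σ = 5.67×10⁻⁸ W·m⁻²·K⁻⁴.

T ≈ 561 K

At equilibrium, absorbed power = emitted power.
Absorbing cross-section = A = 0.001480 m²; emitting surface = 2A = 0.002960 m² (ratio 2).
αS·A_cross = εσ·A_surf·T⁴  ⇒  T⁴ = αS/(ε·2σ).
T⁴ = 0.800·8680/(0.62·2·5.67×10⁻⁸) = 9.877×10¹⁰ K⁴.
T = (9.877×10¹⁰)^(1/4).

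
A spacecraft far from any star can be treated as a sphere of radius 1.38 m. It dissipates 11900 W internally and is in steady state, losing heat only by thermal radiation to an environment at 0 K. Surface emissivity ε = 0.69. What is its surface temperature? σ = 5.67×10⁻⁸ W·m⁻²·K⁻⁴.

T ≈ 336 K

Steady state: internal power = radiated power, P = εσA T⁴.
Radiating area A = 4πr² = 23.93 m².
T⁴ = P/(εσA) = 11900/(0.69·5.67×10⁻⁸·23.93) = 1.271×10¹⁰ K⁴.
T = (1.271×10¹⁰)^(1/4).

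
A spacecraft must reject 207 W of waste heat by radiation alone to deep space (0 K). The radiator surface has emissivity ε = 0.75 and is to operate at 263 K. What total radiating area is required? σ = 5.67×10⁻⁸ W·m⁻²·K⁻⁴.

A ≈ 1.02 m²

P = εσA T⁴ ⇒ A = P/(εσT⁴).
T⁴ = 4.784×10⁹ K⁴.
A = 207/(0.75 × 5.67×10⁻⁸ × 4.784×10⁹).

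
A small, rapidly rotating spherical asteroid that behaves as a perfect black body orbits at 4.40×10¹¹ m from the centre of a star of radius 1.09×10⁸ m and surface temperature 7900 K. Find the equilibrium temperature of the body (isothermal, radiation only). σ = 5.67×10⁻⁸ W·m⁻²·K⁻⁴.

The star's surface emits σT_*⁴; at distance d the flux is S = σT_*⁴(R_*/d)².
S = 5.67×10⁻⁸·(7900)⁴·(1.09×10⁸/4.40×10¹¹)² = 13.55 W/m².
For an isothermal sphere T⁴ = (1−a)S/(4σ) = 5.976×10⁷ K⁴.

T ≈ 87.9 K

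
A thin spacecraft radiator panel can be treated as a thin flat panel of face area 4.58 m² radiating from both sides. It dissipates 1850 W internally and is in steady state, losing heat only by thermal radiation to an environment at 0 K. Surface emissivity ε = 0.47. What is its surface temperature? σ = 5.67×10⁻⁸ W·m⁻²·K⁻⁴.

T ≈ 295 K

Steady state: internal power = radiated power, P = εσA T⁴.
Radiating area A = 2·4.58 = 9.160 m².
T⁴ = P/(εσA) = 1850/(0.47·5.67×10⁻⁸·9.160) = 7.579×10⁹ K⁴.
T = (7.579×10⁹)^(1/4).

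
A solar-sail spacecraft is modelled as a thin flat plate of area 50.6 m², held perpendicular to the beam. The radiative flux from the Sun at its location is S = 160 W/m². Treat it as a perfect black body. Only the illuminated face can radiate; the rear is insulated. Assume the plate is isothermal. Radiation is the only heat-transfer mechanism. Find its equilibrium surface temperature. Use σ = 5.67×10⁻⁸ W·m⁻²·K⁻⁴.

T ≈ 230 K

At equilibrium, absorbed power = emitted power.
Absorbing cross-section = A = 50.60 m²; emitting surface = A = 50.60 m² (ratio 1).
S·A_cross = εσ·A_surf·T⁴  ⇒  T⁴ = S/(1σ).
T⁴ = 1.00·160/(1·5.67×10⁻⁸) = 2.822×10⁹ K⁴.
T = (2.822×10⁹)^(1/4).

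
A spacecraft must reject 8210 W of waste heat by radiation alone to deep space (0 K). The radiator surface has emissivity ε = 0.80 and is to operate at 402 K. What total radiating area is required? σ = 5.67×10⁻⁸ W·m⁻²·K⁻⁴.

A ≈ 6.93 m²

P = εσA T⁴ ⇒ A = P/(εσT⁴).
T⁴ = 2.612×10¹⁰ K⁴.
A = 8210/(0.80 × 5.67×10⁻⁸ × 2.612×10¹⁰).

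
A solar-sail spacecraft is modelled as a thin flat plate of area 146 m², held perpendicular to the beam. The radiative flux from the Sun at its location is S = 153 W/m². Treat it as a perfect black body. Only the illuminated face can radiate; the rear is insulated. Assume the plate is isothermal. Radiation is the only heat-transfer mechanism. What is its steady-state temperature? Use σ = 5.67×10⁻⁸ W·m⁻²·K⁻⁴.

T ≈ 228 K

At equilibrium, absorbed power = emitted power.
Absorbing cross-section = A = 146.0 m²; emitting surface = A = 146.0 m² (ratio 1).
S·A_cross = εσ·A_surf·T⁴  ⇒  T⁴ = S/(1σ).
T⁴ = 1.00·153/(1·5.67×10⁻⁸) = 2.698×10⁹ K⁴.
T = (2.698×10⁹)^(1/4).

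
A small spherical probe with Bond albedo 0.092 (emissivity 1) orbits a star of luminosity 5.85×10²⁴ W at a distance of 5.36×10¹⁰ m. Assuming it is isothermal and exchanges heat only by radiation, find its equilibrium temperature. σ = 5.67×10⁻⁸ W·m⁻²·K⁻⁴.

First find the stellar flux at distance d: S = L/(4πd²) = 5.85×10²⁴/(4π·(5.36×10¹⁰)²) = 162.0 W/m².
For an isothermal sphere, absorbed (1−a)S·πr² = emitted σ·4πr²·T⁴, so T⁴ = (1−a)S/(4σ).
T⁴ = 0.908·162.0/(4·5.67×10⁻⁸) = 6.487×10⁸ K⁴.

T ≈ 160 K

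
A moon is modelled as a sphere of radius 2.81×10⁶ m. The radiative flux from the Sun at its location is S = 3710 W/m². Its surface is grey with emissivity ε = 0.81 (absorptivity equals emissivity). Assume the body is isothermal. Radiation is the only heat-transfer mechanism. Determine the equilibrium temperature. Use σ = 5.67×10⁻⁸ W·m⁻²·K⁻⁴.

At equilibrium, absorbed power = emitted power.
Absorbing cross-section = πr² = 2.481×10¹³ m²; emitting surface = 4πr² = 9.923×10¹³ m² (ratio 4).
εS·A_cross = εσ·A_surf·T⁴  ⇒  T⁴ = S/(4σ)   (ε cancels).
T⁴ = 3710/(4·5.67×10⁻⁸) = 1.636×10¹⁰ K⁴.
T = (1.636×10¹⁰)^(1/4).

T ≈ 358 K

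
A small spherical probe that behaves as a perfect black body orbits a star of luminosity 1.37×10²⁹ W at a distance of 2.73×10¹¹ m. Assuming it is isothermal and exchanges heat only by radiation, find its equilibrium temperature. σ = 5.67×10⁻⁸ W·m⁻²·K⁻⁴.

First find the stellar flux at distance d: S = L/(4πd²) = 1.37×10²⁹/(4π·(2.73×10¹¹)²) = 1.463×10⁵ W/m².
For an isothermal sphere, absorbed (1−a)S·πr² = emitted σ·4πr²·T⁴, so T⁴ = (1−a)S/(4σ).
T⁴ = 1.00·1.463×10⁵/(4·5.67×10⁻⁸) = 6.450×10¹¹ K⁴.

T ≈ 896 K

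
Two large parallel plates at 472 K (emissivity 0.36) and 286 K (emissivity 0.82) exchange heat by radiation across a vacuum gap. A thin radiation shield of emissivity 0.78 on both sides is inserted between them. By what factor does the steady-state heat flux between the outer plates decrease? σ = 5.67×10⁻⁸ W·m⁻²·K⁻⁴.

Without shield: q₀ = σΔ(T⁴)/(1/ε₁+1/ε₂−1) with denominator 2.997.
With shield the two gaps are in series; the resistances add: (1/ε₁+1/ε_s−1)+(1/ε_s+1/ε₂−1) = 3.060+1.502 = 4.561.
Heat-flux ratio q₀/q = 4.561/2.997.

factor ≈ 1.52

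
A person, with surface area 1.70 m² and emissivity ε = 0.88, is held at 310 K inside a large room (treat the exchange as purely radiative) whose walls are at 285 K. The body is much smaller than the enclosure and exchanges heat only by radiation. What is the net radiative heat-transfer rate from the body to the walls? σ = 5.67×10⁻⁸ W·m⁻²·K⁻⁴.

For a small grey body in a large enclosure: P_net = εσA(T_body⁴ − T_wall⁴).
A = 1.70 m²; T_body⁴ − T_wall⁴ = 9.235×10⁹ − 6.598×10⁹ = 2.638×10⁹ K⁴.
|P_net| = 0.88·5.67×10⁻⁸·1.700·2.638×10⁹.

P_net ≈ 224 W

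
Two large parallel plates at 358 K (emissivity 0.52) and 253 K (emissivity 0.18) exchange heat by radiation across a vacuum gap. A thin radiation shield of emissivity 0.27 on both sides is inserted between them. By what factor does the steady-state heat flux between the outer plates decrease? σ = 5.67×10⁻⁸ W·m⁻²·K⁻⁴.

factor ≈ 1.99

Without shield: q₀ = σΔ(T⁴)/(1/ε₁+1/ε₂−1) with denominator 6.479.
With shield the two gaps are in series; the resistances add: (1/ε₁+1/ε_s−1)+(1/ε_s+1/ε₂−1) = 4.627+8.259 = 12.89.
Heat-flux ratio q₀/q = 12.89/6.479.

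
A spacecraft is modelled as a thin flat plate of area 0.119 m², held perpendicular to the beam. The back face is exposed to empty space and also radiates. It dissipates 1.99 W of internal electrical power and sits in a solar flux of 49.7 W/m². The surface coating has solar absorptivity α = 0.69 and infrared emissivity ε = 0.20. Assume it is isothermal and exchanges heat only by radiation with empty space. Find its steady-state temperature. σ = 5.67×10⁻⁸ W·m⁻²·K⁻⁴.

At steady state, absorbed solar power + internal power = radiated power.
Absorbed: α·S·A_cross = 0.69·49.7·0.1190 = 4.081 W (cross-section A).
Total input = 4.081 + 1.99 = 6.071 W.
Radiated: εσ·A_surf·T⁴ with A_surf = 2A = 0.2380 m².
T⁴ = 6.071/(0.20·5.67×10⁻⁸·0.2380) = 2.249×10⁹ K⁴.

T ≈ 218 K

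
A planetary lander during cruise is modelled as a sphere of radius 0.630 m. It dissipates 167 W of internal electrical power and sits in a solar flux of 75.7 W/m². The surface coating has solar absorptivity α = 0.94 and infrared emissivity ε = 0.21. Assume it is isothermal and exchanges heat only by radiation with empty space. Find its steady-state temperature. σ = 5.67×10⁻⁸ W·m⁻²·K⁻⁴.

T ≈ 256 K

At steady state, absorbed solar power + internal power = radiated power.
Absorbed: α·S·A_cross = 0.94·75.7·1.247 = 88.73 W (cross-section πr²).
Total input = 88.73 + 167 = 255.7 W.
Radiated: εσ·A_surf·T⁴ with A_surf = 4πr² = 4.988 m².
T⁴ = 255.7/(0.21·5.67×10⁻⁸·4.988) = 4.306×10⁹ K⁴.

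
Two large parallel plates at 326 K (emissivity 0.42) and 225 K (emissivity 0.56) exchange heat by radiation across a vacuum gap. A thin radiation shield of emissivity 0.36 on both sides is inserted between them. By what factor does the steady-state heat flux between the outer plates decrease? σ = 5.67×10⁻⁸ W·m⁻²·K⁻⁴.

Without shield: q₀ = σΔ(T⁴)/(1/ε₁+1/ε₂−1) with denominator 3.167.
With shield the two gaps are in series; the resistances add: (1/ε₁+1/ε_s−1)+(1/ε_s+1/ε₂−1) = 4.159+3.563 = 7.722.
Heat-flux ratio q₀/q = 7.722/3.167.

factor ≈ 2.44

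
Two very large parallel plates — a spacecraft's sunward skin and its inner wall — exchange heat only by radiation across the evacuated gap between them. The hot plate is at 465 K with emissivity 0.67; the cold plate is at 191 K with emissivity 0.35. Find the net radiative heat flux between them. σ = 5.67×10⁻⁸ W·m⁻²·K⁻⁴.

For two infinite grey parallel plates, q = σ(T₁⁴ − T₂⁴)/(1/ε₁ + 1/ε₂ − 1).
T₁⁴ − T₂⁴ = 4.675×10¹⁰ − 1.331×10⁹ = 4.542×10¹⁰ K⁴.
1/ε₁ + 1/ε₂ − 1 = 1.493 + 2.857 − 1 = 3.350.
q = 5.67×10⁻⁸ × 4.542×10¹⁰ / 3.350.

q ≈ 769 W/m²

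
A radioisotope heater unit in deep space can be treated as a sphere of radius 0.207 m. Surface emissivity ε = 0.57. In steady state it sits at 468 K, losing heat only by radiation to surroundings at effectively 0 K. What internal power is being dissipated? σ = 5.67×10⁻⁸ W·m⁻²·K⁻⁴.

Steady state: P = εσA T⁴.
A = 4πr² = 0.5385 m²; T⁴ = (468)⁴ = 4.797×10¹⁰ K⁴.
P = 0.57 × 5.67×10⁻⁸ × 0.5385 × 4.797×10¹⁰.

P ≈ 835 W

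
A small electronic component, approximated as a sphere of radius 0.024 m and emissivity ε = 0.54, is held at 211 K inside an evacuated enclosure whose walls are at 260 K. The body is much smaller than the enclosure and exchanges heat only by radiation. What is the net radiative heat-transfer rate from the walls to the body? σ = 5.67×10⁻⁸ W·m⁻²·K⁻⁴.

For a small grey body in a large enclosure: P_net = εσA(T_body⁴ − T_wall⁴).
A = 4πr² = 0.007238 m²; T_body⁴ − T_wall⁴ = 1.982×10⁹ − 4.570×10⁹ = -2.588×10⁹ K⁴.
|P_net| = 0.54·5.67×10⁻⁸·0.007238·2.588×10⁹.

P_net ≈ 0.573 W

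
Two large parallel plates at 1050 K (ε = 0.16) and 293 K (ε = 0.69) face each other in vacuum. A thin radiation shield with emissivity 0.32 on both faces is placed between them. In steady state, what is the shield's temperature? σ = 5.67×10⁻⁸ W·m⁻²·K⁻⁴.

In steady state the net flux on the hot side equals that on the cold side.
σ(T₁⁴−T_s⁴)/D₁ = σ(T_s⁴−T₂⁴)/D₂, with D₁ = 1/ε₁+1/ε_s−1 = 8.375, D₂ = 1/ε_s+1/ε₂−1 = 3.574.
Solve for T_s⁴: T_s⁴ = (D₂·T₁⁴ + D₁·T₂⁴)/(D₁+D₂) = 3.687×10¹¹ K⁴.

T_s ≈ 779 K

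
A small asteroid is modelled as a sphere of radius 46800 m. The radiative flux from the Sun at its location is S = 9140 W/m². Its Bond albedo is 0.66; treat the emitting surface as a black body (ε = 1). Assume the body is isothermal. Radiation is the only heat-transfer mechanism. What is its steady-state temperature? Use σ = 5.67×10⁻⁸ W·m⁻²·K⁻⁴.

T ≈ 342 K

At equilibrium, absorbed power = emitted power.
Absorbing cross-section = πr² = 6.881×10⁹ m²; emitting surface = 4πr² = 2.752×10¹⁰ m² (ratio 4).
(1−a)S·A_cross = εσ·A_surf·T⁴  ⇒  T⁴ = (1−a)S/(4σ).
T⁴ = 0.340·9140/(4·5.67×10⁻⁸) = 1.370×10¹⁰ K⁴.
T = (1.370×10¹⁰)^(1/4).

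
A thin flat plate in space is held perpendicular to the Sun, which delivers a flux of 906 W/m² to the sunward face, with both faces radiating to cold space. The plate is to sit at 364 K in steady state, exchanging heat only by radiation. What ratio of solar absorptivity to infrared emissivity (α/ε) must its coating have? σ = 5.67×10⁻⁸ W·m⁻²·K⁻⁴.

Balance: αS·A = εσ·2A·T⁴ ⇒ α/ε = 2σT⁴/S.
α/ε = 2·5.67×10⁻⁸·(364)⁴/906 = 2·5.67×10⁻⁸·1.756×10¹⁰/906.

α/ε ≈ 2.20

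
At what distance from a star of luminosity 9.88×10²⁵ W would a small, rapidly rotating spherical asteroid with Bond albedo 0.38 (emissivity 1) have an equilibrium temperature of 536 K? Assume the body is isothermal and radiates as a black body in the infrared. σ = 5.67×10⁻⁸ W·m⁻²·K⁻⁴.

For an isothermal black-emitting sphere, (1−a)S·πr² = σ·4πr²·T⁴ ⇒ S = 4σT⁴/(1−a).
S = 4·5.67×10⁻⁸·(536)⁴/0.620 = 30190 W/m².
Flux falls as S = L/(4πd²), so d = √(L/(4πS)) = √(9.88×10²⁵/(4π·30190)).

d ≈ 1.61×10¹⁰ m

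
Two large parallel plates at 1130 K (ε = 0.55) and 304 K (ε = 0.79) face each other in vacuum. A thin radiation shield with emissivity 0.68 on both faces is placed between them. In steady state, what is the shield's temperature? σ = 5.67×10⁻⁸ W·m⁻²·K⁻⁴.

In steady state the net flux on the hot side equals that on the cold side.
σ(T₁⁴−T_s⁴)/D₁ = σ(T_s⁴−T₂⁴)/D₂, with D₁ = 1/ε₁+1/ε_s−1 = 2.289, D₂ = 1/ε_s+1/ε₂−1 = 1.736.
Solve for T_s⁴: T_s⁴ = (D₂·T₁⁴ + D₁·T₂⁴)/(D₁+D₂) = 7.082×10¹¹ K⁴.

T_s ≈ 917 K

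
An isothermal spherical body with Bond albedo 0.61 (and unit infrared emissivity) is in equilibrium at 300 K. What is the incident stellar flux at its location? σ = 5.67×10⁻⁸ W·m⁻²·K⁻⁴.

S ≈ 4710 W/m²

(1−a)S·πr² = σ·4πr²·T⁴ ⇒ S = 4σT⁴/(1−a).
S = 4·5.67×10⁻⁸·8.100×10⁹/0.390.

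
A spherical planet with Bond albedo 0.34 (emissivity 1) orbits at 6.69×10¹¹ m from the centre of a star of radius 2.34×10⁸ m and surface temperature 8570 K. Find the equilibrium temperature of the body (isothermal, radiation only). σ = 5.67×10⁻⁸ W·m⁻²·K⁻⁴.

T ≈ 102 K

The star's surface emits σT_*⁴; at distance d the flux is S = σT_*⁴(R_*/d)².
S = 5.67×10⁻⁸·(8570)⁴·(2.34×10⁸/6.69×10¹¹)² = 37.42 W/m².
For an isothermal sphere T⁴ = (1−a)S/(4σ) = 1.089×10⁸ K⁴.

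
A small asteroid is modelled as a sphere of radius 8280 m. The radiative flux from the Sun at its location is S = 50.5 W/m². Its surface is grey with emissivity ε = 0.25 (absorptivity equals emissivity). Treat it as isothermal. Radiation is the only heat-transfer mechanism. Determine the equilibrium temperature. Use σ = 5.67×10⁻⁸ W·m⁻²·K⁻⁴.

At equilibrium, absorbed power = emitted power.
Absorbing cross-section = πr² = 2.154×10⁸ m²; emitting surface = 4πr² = 8.615×10⁸ m² (ratio 4).
εS·A_cross = εσ·A_surf·T⁴  ⇒  T⁴ = S/(4σ)   (ε cancels).
T⁴ = 50.5/(4·5.67×10⁻⁸) = 2.227×10⁸ K⁴.
T = (2.227×10⁸)^(1/4).

T ≈ 122 K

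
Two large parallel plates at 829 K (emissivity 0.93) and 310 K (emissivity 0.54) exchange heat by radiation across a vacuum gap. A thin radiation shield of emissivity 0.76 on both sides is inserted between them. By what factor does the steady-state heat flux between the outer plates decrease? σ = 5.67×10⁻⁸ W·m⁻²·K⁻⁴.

Without shield: q₀ = σΔ(T⁴)/(1/ε₁+1/ε₂−1) with denominator 1.927.
With shield the two gaps are in series; the resistances add: (1/ε₁+1/ε_s−1)+(1/ε_s+1/ε₂−1) = 1.391+2.168 = 3.559.
Heat-flux ratio q₀/q = 3.559/1.927.

factor ≈ 1.85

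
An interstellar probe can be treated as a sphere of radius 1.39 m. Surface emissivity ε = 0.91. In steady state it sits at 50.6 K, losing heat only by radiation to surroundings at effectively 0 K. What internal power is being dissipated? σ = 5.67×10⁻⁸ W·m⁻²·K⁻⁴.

P ≈ 8.21 W

Steady state: P = εσA T⁴.
A = 4πr² = 24.28 m²; T⁴ = (50.6)⁴ = 6.555×10⁶ K⁴.
P = 0.91 × 5.67×10⁻⁸ × 24.28 × 6.555×10⁶.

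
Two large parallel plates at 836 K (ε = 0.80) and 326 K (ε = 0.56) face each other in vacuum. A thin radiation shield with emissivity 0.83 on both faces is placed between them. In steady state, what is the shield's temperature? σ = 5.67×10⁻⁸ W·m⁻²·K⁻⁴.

In steady state the net flux on the hot side equals that on the cold side.
σ(T₁⁴−T_s⁴)/D₁ = σ(T_s⁴−T₂⁴)/D₂, with D₁ = 1/ε₁+1/ε_s−1 = 1.455, D₂ = 1/ε_s+1/ε₂−1 = 1.991.
Solve for T_s⁴: T_s⁴ = (D₂·T₁⁴ + D₁·T₂⁴)/(D₁+D₂) = 2.870×10¹¹ K⁴.

T_s ≈ 732 K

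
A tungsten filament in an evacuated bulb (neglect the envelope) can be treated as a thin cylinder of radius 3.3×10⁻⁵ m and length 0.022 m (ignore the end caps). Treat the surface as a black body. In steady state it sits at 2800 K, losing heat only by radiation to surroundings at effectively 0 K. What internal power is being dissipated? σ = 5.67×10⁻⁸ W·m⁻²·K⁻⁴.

P ≈ 15.9 W

Steady state: P = εσA T⁴.
A = 2πrL = 4.562×10⁻⁶ m²; T⁴ = (2800)⁴ = 6.147×10¹³ K⁴.
P = 1.0 × 5.67×10⁻⁸ × 4.562×10⁻⁶ × 6.147×10¹³.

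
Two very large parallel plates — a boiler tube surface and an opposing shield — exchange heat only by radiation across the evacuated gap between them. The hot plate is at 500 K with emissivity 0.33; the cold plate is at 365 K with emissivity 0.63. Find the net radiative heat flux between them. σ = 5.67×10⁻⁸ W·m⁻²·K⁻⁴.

For two infinite grey parallel plates, q = σ(T₁⁴ − T₂⁴)/(1/ε₁ + 1/ε₂ − 1).
T₁⁴ − T₂⁴ = 6.250×10¹⁰ − 1.775×10¹⁰ = 4.475×10¹⁰ K⁴.
1/ε₁ + 1/ε₂ − 1 = 3.030 + 1.587 − 1 = 3.618.
q = 5.67×10⁻⁸ × 4.475×10¹⁰ / 3.618.

q ≈ 701 W/m²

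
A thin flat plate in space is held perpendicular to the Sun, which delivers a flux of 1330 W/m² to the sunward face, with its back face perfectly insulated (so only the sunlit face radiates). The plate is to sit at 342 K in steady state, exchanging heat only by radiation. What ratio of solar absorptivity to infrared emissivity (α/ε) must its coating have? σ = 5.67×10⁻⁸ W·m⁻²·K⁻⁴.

α/ε ≈ 0.583

Balance: αS·A = εσ·1A·T⁴ ⇒ α/ε = σT⁴/S.
α/ε = 5.67×10⁻⁸·(342)⁴/1330 = 5.67×10⁻⁸·1.368×10¹⁰/1330.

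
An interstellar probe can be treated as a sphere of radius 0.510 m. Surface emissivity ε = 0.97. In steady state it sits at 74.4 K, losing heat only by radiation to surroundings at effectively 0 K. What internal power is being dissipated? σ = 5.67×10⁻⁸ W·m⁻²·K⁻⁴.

Steady state: P = εσA T⁴.
A = 4πr² = 3.269 m²; T⁴ = (74.4)⁴ = 3.064×10⁷ K⁴.
P = 0.97 × 5.67×10⁻⁸ × 3.269 × 3.064×10⁷.

P ≈ 5.51 W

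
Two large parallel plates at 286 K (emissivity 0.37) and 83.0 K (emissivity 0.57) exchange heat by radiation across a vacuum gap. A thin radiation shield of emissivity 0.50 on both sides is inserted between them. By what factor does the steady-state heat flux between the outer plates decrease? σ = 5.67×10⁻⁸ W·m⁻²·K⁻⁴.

factor ≈ 1.87

Without shield: q₀ = σΔ(T⁴)/(1/ε₁+1/ε₂−1) with denominator 3.457.
With shield the two gaps are in series; the resistances add: (1/ε₁+1/ε_s−1)+(1/ε_s+1/ε₂−1) = 3.703+2.754 = 6.457.
Heat-flux ratio q₀/q = 6.457/3.457.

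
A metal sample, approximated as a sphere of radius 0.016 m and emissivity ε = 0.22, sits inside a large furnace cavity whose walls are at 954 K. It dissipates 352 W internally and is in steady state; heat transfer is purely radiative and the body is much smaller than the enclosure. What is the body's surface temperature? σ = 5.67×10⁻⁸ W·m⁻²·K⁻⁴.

T ≈ 1760 K

For a small grey body in a large enclosure, net radiated power = εσA(T⁴ − T_w⁴).
Steady state: P = εσA(T⁴ − T_w⁴) with A = 4πr² = 0.003217 m².
T⁴ = P/(εσA) + T_w⁴ = 352/(0.22·5.67×10⁻⁸·0.003217) + (954)⁴
    = 8.772×10¹² + 8.283×10¹¹ = 9.600×10¹² K⁴.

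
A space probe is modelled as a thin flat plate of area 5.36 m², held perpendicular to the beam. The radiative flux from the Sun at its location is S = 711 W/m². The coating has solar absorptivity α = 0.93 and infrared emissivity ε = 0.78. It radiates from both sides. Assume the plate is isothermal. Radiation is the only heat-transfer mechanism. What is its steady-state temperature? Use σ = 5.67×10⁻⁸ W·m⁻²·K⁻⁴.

At equilibrium, absorbed power = emitted power.
Absorbing cross-section = A = 5.360 m²; emitting surface = 2A = 10.72 m² (ratio 2).
αS·A_cross = εσ·A_surf·T⁴  ⇒  T⁴ = αS/(ε·2σ).
T⁴ = 0.930·711/(0.78·2·5.67×10⁻⁸) = 7.476×10⁹ K⁴.
T = (7.476×10⁹)^(1/4).

T ≈ 294 K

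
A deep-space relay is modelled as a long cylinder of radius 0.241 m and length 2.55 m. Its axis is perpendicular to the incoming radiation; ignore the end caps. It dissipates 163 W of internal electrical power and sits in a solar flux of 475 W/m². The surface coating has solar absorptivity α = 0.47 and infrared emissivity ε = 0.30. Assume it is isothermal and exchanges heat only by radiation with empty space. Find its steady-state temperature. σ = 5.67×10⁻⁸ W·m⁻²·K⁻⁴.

T ≈ 286 K

At steady state, absorbed solar power + internal power = radiated power.
Absorbed: α·S·A_cross = 0.47·475·1.229 = 274.4 W (cross-section 2rL).
Total input = 274.4 + 163 = 437.4 W.
Radiated: εσ·A_surf·T⁴ with A_surf = 2πrL = 3.861 m².
T⁴ = 437.4/(0.30·5.67×10⁻⁸·3.861) = 6.659×10⁹ K⁴.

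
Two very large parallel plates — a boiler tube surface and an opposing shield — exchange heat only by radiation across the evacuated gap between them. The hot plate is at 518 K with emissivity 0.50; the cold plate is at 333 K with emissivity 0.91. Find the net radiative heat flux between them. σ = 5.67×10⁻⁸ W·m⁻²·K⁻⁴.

For two infinite grey parallel plates, q = σ(T₁⁴ − T₂⁴)/(1/ε₁ + 1/ε₂ − 1).
T₁⁴ − T₂⁴ = 7.200×10¹⁰ − 1.230×10¹⁰ = 5.970×10¹⁰ K⁴.
1/ε₁ + 1/ε₂ − 1 = 2.000 + 1.099 − 1 = 2.099.
q = 5.67×10⁻⁸ × 5.970×10¹⁰ / 2.099.

q ≈ 1610 W/m²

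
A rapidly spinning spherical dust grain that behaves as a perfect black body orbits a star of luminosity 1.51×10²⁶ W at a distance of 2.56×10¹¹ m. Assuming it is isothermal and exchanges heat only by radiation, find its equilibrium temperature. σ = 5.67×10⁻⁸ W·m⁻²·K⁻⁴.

T ≈ 169 K

First find the stellar flux at distance d: S = L/(4πd²) = 1.51×10²⁶/(4π·(2.56×10¹¹)²) = 183.4 W/m².
For an isothermal sphere, absorbed (1−a)S·πr² = emitted σ·4πr²·T⁴, so T⁴ = (1−a)S/(4σ).
T⁴ = 1.00·183.4/(4·5.67×10⁻⁸) = 8.084×10⁸ K⁴.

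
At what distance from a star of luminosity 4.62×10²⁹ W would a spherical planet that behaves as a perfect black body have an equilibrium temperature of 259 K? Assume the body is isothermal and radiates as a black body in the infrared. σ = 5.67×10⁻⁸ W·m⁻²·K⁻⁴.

For an isothermal black-emitting sphere, (1−a)S·πr² = σ·4πr²·T⁴ ⇒ S = 4σT⁴/(1−a).
S = 4·5.67×10⁻⁸·(259)⁴/1.00 = 1021 W/m².
Flux falls as S = L/(4πd²), so d = √(L/(4πS)) = √(4.62×10²⁹/(4π·1021)).

d ≈ 6.00×10¹² m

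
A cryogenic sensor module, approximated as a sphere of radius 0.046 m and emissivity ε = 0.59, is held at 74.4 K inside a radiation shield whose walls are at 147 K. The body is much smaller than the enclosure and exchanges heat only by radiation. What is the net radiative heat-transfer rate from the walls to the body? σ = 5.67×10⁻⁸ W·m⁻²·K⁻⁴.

For a small grey body in a large enclosure: P_net = εσA(T_body⁴ − T_wall⁴).
A = 4πr² = 0.02659 m²; T_body⁴ − T_wall⁴ = 3.064×10⁷ − 4.669×10⁸ = -4.363×10⁸ K⁴.
|P_net| = 0.59·5.67×10⁻⁸·0.02659·4.363×10⁸.

P_net ≈ 0.388 W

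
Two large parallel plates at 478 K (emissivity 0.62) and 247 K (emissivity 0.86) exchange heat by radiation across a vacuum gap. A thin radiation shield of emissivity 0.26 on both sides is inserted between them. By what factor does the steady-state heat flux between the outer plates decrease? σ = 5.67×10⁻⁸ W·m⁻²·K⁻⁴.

factor ≈ 4.77

Without shield: q₀ = σΔ(T⁴)/(1/ε₁+1/ε₂−1) with denominator 1.776.
With shield the two gaps are in series; the resistances add: (1/ε₁+1/ε_s−1)+(1/ε_s+1/ε₂−1) = 4.459+4.009 = 8.468.
Heat-flux ratio q₀/q = 8.468/1.776.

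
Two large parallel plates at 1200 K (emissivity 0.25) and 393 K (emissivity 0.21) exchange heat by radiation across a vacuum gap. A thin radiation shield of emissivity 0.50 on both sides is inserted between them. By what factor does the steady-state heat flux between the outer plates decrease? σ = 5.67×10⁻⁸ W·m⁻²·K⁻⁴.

factor ≈ 1.39

Without shield: q₀ = σΔ(T⁴)/(1/ε₁+1/ε₂−1) with denominator 7.762.
With shield the two gaps are in series; the resistances add: (1/ε₁+1/ε_s−1)+(1/ε_s+1/ε₂−1) = 5.000+5.762 = 10.76.
Heat-flux ratio q₀/q = 10.76/7.762.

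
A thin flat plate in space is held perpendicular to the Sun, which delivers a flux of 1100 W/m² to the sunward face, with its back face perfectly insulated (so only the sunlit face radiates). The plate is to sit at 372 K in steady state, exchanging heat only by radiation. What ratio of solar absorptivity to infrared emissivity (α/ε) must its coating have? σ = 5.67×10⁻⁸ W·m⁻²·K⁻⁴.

α/ε ≈ 0.987

Balance: αS·A = εσ·1A·T⁴ ⇒ α/ε = σT⁴/S.
α/ε = 5.67×10⁻⁸·(372)⁴/1100 = 5.67×10⁻⁸·1.915×10¹⁰/1100.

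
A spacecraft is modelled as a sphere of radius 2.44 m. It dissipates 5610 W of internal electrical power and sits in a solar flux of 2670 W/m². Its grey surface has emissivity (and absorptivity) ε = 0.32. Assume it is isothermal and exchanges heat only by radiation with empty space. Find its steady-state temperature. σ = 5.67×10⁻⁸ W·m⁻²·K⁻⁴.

At steady state, absorbed solar power + internal power = radiated power.
Absorbed: α·S·A_cross = 0.32·2670·18.70 = 15980 W (cross-section πr²).
Total input = 15980 + 5610 = 21590 W.
Radiated: εσ·A_surf·T⁴ with A_surf = 4πr² = 74.82 m².
T⁴ = 21590/(0.32·5.67×10⁻⁸·74.82) = 1.591×10¹⁰ K⁴.

T ≈ 355 K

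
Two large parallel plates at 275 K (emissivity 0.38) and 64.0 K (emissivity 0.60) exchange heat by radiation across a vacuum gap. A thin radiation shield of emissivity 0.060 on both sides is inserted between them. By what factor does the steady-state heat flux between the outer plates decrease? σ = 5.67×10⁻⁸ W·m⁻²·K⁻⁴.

Without shield: q₀ = σΔ(T⁴)/(1/ε₁+1/ε₂−1) with denominator 3.298.
With shield the two gaps are in series; the resistances add: (1/ε₁+1/ε_s−1)+(1/ε_s+1/ε₂−1) = 18.30+17.33 = 35.63.
Heat-flux ratio q₀/q = 35.63/3.298.

factor ≈ 10.8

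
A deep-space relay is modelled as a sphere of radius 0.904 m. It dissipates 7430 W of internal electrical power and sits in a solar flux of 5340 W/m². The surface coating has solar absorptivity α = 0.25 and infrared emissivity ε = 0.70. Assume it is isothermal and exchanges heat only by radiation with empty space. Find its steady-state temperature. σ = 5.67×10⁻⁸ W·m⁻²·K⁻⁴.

At steady state, absorbed solar power + internal power = radiated power.
Absorbed: α·S·A_cross = 0.25·5340·2.567 = 3427 W (cross-section πr²).
Total input = 3427 + 7430 = 10860 W.
Radiated: εσ·A_surf·T⁴ with A_surf = 4πr² = 10.27 m².
T⁴ = 10860/(0.70·5.67×10⁻⁸·10.27) = 2.664×10¹⁰ K⁴.

T ≈ 404 K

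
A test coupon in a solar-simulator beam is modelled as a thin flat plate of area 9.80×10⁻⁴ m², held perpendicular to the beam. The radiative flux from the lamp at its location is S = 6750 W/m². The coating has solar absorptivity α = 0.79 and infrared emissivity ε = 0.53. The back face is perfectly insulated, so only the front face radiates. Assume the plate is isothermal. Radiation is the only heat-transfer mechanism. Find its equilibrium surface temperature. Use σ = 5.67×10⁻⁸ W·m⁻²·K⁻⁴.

At equilibrium, absorbed power = emitted power.
Absorbing cross-section = A = 9.800×10⁻⁴ m²; emitting surface = A = 9.800×10⁻⁴ m² (ratio 1).
αS·A_cross = εσ·A_surf·T⁴  ⇒  T⁴ = αS/(ε·1σ).
T⁴ = 0.790·6750/(0.53·1·5.67×10⁻⁸) = 1.774×10¹¹ K⁴.
T = (1.774×10¹¹)^(1/4).

T ≈ 649 K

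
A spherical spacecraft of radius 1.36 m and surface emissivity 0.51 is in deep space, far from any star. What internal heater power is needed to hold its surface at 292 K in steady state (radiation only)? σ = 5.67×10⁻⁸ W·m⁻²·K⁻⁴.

P ≈ 4890 W

P = εσ·4πr²·T⁴.
4πr² = 23.24 m²; T⁴ = 7.270×10⁹ K⁴.
P = 0.51·5.67×10⁻⁸·23.24·7.270×10⁹.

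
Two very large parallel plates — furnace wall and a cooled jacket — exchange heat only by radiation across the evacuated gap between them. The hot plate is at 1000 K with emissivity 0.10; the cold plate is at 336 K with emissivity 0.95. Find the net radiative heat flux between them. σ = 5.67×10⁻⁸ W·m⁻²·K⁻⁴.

q ≈ 5570 W/m²

For two infinite grey parallel plates, q = σ(T₁⁴ − T₂⁴)/(1/ε₁ + 1/ε₂ − 1).
T₁⁴ − T₂⁴ = 1.000×10¹² − 1.275×10¹⁰ = 9.873×10¹¹ K⁴.
1/ε₁ + 1/ε₂ − 1 = 10.00 + 1.053 − 1 = 10.05.
q = 5.67×10⁻⁸ × 9.873×10¹¹ / 10.05.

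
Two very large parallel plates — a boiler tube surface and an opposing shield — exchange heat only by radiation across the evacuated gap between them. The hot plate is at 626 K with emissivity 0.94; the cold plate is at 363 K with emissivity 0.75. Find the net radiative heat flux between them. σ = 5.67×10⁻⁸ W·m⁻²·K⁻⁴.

q ≈ 5530 W/m²

For two infinite grey parallel plates, q = σ(T₁⁴ − T₂⁴)/(1/ε₁ + 1/ε₂ − 1).
T₁⁴ − T₂⁴ = 1.536×10¹¹ − 1.736×10¹⁰ = 1.362×10¹¹ K⁴.
1/ε₁ + 1/ε₂ − 1 = 1.064 + 1.333 − 1 = 1.397.
q = 5.67×10⁻⁸ × 1.362×10¹¹ / 1.397.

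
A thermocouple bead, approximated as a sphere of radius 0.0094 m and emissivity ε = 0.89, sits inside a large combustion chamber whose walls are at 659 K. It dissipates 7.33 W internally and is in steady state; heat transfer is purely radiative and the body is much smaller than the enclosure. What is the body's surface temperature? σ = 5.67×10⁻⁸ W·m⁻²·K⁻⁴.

For a small grey body in a large enclosure, net radiated power = εσA(T⁴ − T_w⁴).
Steady state: P = εσA(T⁴ − T_w⁴) with A = 4πr² = 0.001110 m².
T⁴ = P/(εσA) + T_w⁴ = 7.33/(0.89·5.67×10⁻⁸·0.001110) + (659)⁴
    = 1.308×10¹¹ + 1.886×10¹¹ = 3.194×10¹¹ K⁴.

T ≈ 752 K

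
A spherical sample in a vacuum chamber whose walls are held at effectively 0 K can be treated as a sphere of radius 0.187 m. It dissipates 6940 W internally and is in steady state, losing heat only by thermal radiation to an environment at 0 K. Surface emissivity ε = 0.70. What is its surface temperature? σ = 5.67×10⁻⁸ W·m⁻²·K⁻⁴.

T ≈ 794 K

Steady state: internal power = radiated power, P = εσA T⁴.
Radiating area A = 4πr² = 0.4394 m².
T⁴ = P/(εσA) = 6940/(0.70·5.67×10⁻⁸·0.4394) = 3.979×10¹¹ K⁴.
T = (3.979×10¹¹)^(1/4).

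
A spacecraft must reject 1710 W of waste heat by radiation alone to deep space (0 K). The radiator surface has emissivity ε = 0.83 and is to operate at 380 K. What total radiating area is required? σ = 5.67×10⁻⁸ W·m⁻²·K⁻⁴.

P = εσA T⁴ ⇒ A = P/(εσT⁴).
T⁴ = 2.085×10¹⁰ K⁴.
A = 1710/(0.83 × 5.67×10⁻⁸ × 2.085×10¹⁰).

A ≈ 1.74 m²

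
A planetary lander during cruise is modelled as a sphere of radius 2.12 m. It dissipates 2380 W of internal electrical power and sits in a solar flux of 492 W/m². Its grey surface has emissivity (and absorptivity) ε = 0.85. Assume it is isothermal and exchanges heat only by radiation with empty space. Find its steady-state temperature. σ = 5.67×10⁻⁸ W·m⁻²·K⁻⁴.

T ≈ 235 K

At steady state, absorbed solar power + internal power = radiated power.
Absorbed: α·S·A_cross = 0.85·492·14.12 = 5905 W (cross-section πr²).
Total input = 5905 + 2380 = 8285 W.
Radiated: εσ·A_surf·T⁴ with A_surf = 4πr² = 56.48 m².
T⁴ = 8285/(0.85·5.67×10⁻⁸·56.48) = 3.044×10⁹ K⁴.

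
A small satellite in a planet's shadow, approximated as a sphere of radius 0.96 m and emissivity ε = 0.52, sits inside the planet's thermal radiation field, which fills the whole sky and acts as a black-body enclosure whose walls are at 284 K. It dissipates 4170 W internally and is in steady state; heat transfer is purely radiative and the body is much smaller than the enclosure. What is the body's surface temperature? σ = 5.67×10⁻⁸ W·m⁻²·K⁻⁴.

For a small grey body in a large enclosure, net radiated power = εσA(T⁴ − T_w⁴).
Steady state: P = εσA(T⁴ − T_w⁴) with A = 4πr² = 11.58 m².
T⁴ = P/(εσA) + T_w⁴ = 4170/(0.52·5.67×10⁻⁸·11.58) + (284)⁴
    = 1.221×10¹⁰ + 6.505×10⁹ = 1.872×10¹⁰ K⁴.

T ≈ 370 K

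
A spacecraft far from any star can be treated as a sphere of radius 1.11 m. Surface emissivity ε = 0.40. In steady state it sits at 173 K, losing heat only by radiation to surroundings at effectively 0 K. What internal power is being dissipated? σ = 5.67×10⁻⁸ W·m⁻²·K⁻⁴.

P ≈ 315 W

Steady state: P = εσA T⁴.
A = 4πr² = 15.48 m²; T⁴ = (173)⁴ = 8.957×10⁸ K⁴.
P = 0.40 × 5.67×10⁻⁸ × 15.48 × 8.957×10⁸.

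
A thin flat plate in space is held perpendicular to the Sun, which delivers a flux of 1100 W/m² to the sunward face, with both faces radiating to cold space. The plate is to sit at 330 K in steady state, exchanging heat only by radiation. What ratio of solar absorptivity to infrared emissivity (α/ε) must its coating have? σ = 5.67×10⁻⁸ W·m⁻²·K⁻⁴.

Balance: αS·A = εσ·2A·T⁴ ⇒ α/ε = 2σT⁴/S.
α/ε = 2·5.67×10⁻⁸·(330)⁴/1100 = 2·5.67×10⁻⁸·1.186×10¹⁰/1100.

α/ε ≈ 1.22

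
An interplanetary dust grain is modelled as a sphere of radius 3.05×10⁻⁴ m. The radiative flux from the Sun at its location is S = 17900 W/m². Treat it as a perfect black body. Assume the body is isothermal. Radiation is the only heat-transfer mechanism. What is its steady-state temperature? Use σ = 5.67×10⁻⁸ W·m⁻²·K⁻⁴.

T ≈ 530 K

At equilibrium, absorbed power = emitted power.
Absorbing cross-section = πr² = 2.922×10⁻⁷ m²; emitting surface = 4πr² = 1.169×10⁻⁶ m² (ratio 4).
S·A_cross = εσ·A_surf·T⁴  ⇒  T⁴ = S/(4σ).
T⁴ = 1.00·17900/(4·5.67×10⁻⁸) = 7.892×10¹⁰ K⁴.
T = (7.892×10¹⁰)^(1/4).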